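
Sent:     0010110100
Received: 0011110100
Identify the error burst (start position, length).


XOR: 0001000000

Burst at position 3, length 1


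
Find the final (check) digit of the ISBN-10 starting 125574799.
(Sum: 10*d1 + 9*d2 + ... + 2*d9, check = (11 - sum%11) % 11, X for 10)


Weighted sum: 238
238 mod 11 = 7

Check digit: 4


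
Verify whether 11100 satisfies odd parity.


Number of 1s: 3

Yes, parity is correct (3 ones)


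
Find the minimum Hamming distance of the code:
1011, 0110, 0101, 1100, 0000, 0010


Comparing all pairs, minimum distance: 1
Can detect 0 errors, correct 0 errors

1


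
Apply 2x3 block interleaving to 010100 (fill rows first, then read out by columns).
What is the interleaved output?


Matrix:
  010
  100
Read columns: 011000

011000


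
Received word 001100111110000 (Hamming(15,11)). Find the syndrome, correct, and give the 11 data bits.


Syndrome = 0: no error detected

Data: 10011110000 (no errors)


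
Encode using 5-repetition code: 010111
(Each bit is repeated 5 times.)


Each bit -> 5 copies

000001111100000111111111111111


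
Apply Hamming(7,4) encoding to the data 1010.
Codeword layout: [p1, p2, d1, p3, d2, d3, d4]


Parity bits: p1=1, p2=0, p3=1

1011010


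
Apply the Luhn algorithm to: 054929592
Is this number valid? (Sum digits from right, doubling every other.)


Luhn sum = 41
41 mod 10 = 1

Invalid (Luhn sum mod 10 = 1)


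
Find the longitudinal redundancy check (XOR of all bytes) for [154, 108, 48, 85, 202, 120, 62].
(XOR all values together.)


XOR chain: 154 ^ 108 ^ 48 ^ 85 ^ 202 ^ 120 ^ 62 = 31

31


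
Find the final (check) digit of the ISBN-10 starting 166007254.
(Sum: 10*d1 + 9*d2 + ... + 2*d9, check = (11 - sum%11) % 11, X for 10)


Weighted sum: 178
178 mod 11 = 2

Check digit: 9


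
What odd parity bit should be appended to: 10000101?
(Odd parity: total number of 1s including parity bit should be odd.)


Number of 1s in data: 3
Parity bit: 0

0


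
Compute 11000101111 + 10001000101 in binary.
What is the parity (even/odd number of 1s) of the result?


11000101111 = 1583
10001000101 = 1093
Sum = 2676 = 101001110100
1s count = 6

even parity (6 ones in 101001110100)


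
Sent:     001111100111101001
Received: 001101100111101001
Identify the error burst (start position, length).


XOR: 000010000000000000

Burst at position 4, length 1


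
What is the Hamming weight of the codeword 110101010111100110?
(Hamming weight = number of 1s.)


Counting 1s in 110101010111100110

11


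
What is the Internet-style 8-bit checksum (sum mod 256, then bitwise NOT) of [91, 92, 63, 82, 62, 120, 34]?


Sum = 544 mod 256 = 32
Complement = 223

223


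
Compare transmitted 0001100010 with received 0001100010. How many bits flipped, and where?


XOR: 0000000000

0 errors (received matches sent)


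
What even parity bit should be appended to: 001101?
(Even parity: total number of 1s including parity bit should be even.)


Number of 1s in data: 3
Parity bit: 1

1


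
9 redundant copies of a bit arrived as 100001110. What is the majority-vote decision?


Ones: 4 out of 9
Threshold: 5

0 (4/9 voted 1)


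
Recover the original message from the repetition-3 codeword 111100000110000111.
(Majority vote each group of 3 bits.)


Groups: 111, 100, 000, 110, 000, 111
Majority votes: 100101

100101


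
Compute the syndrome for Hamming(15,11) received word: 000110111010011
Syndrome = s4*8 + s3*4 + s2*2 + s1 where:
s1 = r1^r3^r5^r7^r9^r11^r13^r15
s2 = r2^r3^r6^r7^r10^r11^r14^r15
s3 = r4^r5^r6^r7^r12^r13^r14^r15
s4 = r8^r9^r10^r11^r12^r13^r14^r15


s1=1, s2=0, s3=1, s4=1

Syndrome = 13 (error at position 13)


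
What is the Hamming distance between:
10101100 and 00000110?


XOR: 10101010
Count of 1s: 4

4


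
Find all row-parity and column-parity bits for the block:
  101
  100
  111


Row parities: 011
Column parities: 110

Row P: 011, Col P: 110, Corner: 0


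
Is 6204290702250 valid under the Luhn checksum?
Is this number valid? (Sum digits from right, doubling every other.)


Luhn sum = 41
41 mod 10 = 1

Invalid (Luhn sum mod 10 = 1)


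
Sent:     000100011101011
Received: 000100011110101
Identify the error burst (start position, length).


XOR: 000000000011110

Burst at position 10, length 4


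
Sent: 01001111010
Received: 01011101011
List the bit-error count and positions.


XOR: 00010010001

3 error(s) at position(s): 3, 6, 10


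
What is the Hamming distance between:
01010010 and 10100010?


XOR: 11110000
Count of 1s: 4

4


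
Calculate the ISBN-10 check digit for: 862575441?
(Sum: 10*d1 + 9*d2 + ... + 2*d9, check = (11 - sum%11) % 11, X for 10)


Weighted sum: 282
282 mod 11 = 7

Check digit: 4


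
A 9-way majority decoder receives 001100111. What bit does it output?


Ones: 5 out of 9
Threshold: 5

1 (5/9 voted 1)


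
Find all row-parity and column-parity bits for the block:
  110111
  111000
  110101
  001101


Row parities: 1101
Column parities: 110111

Row P: 1101, Col P: 110111, Corner: 1


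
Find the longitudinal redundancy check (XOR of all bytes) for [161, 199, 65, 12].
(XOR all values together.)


XOR chain: 161 ^ 199 ^ 65 ^ 12 = 43

43


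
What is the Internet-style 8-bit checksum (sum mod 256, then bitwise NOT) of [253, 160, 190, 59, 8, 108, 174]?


Sum = 952 mod 256 = 184
Complement = 71

71


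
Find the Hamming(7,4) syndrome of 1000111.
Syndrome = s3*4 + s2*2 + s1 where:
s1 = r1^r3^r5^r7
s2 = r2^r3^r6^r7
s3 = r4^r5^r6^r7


s1=1, s2=0, s3=1

Syndrome = 5 (error at position 5)


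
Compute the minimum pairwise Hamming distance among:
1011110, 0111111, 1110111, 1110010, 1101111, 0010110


Comparing all pairs, minimum distance: 2
Can detect 1 errors, correct 0 errors

2


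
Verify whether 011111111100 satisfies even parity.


Number of 1s: 9

No, parity error (9 ones)


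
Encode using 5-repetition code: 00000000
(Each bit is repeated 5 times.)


Each bit -> 5 copies

0000000000000000000000000000000000000000


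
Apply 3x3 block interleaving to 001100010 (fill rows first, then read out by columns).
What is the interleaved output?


Matrix:
  001
  100
  010
Read columns: 010001100

010001100


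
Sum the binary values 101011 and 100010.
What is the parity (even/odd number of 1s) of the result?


101011 = 43
100010 = 34
Sum = 77 = 1001101
1s count = 4

even parity (4 ones in 1001101)


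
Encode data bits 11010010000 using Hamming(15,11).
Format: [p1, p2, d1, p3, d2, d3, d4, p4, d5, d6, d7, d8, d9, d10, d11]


Parity bits: p1=0, p2=1, p3=0, p4=1

011010110010000


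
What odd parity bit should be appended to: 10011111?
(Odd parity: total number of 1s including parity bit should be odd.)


Number of 1s in data: 6
Parity bit: 1

1


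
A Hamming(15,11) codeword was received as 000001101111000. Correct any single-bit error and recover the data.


Syndrome = 5: error at position 5

Data: 01111111000 (corrected bit 5)


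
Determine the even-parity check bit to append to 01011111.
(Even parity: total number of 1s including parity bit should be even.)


Number of 1s in data: 6
Parity bit: 0

0


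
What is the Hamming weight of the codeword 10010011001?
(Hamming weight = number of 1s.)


Counting 1s in 10010011001

5


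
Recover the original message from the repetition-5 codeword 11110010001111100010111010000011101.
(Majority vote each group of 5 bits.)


Groups: 11110, 01000, 11111, 00010, 11101, 00000, 11101
Majority votes: 1010101

1010101


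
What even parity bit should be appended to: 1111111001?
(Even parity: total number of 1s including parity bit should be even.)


Number of 1s in data: 8
Parity bit: 0

0


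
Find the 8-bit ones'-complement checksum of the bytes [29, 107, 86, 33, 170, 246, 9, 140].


Sum = 820 mod 256 = 52
Complement = 203

203


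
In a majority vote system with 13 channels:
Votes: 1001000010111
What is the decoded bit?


Ones: 6 out of 13
Threshold: 7

0 (6/13 voted 1)


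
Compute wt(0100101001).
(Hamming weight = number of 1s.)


Counting 1s in 0100101001

4


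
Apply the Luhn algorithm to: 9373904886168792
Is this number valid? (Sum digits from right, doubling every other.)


Luhn sum = 91
91 mod 10 = 1

Invalid (Luhn sum mod 10 = 1)


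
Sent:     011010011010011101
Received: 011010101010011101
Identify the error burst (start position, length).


XOR: 000000110000000000

Burst at position 6, length 2


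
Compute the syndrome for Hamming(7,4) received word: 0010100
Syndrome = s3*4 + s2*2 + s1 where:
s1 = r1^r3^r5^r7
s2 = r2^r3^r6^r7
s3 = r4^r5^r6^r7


s1=0, s2=1, s3=1

Syndrome = 6 (error at position 6)


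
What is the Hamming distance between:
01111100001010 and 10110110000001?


XOR: 11001010001011
Count of 1s: 7

7


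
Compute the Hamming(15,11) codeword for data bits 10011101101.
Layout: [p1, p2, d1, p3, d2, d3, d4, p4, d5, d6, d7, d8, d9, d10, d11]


Parity bits: p1=1, p2=0, p3=0, p4=1

101000111101101


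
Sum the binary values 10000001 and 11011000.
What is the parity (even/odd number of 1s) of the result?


10000001 = 129
11011000 = 216
Sum = 345 = 101011001
1s count = 5

odd parity (5 ones in 101011001)


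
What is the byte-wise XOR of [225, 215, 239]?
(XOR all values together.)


XOR chain: 225 ^ 215 ^ 239 = 217

217


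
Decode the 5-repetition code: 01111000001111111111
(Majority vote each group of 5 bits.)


Groups: 01111, 00000, 11111, 11111
Majority votes: 1011

1011


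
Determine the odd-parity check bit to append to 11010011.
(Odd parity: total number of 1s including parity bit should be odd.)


Number of 1s in data: 5
Parity bit: 0

0


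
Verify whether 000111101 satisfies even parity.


Number of 1s: 5

No, parity error (5 ones)


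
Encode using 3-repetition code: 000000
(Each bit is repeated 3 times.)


Each bit -> 3 copies

000000000000000000


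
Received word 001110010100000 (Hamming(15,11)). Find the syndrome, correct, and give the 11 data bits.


Syndrome = 0: no error detected

Data: 11000100000 (no errors)


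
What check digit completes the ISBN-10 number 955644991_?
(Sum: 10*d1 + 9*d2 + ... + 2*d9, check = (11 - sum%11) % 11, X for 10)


Weighted sum: 326
326 mod 11 = 7

Check digit: 4


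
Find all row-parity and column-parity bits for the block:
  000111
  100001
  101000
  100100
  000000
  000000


Row parities: 100000
Column parities: 101010

Row P: 100000, Col P: 101010, Corner: 1


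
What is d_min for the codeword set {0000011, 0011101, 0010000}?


Comparing all pairs, minimum distance: 3
Can detect 2 errors, correct 1 errors

3


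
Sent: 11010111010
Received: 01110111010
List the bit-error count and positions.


XOR: 10100000000

2 error(s) at position(s): 0, 2


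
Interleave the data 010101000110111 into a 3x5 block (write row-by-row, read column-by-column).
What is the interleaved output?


Matrix:
  01010
  10001
  10111
Read columns: 011100001101011

011100001101011


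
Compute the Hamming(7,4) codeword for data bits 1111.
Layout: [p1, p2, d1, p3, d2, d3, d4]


Parity bits: p1=1, p2=1, p3=1

1111111


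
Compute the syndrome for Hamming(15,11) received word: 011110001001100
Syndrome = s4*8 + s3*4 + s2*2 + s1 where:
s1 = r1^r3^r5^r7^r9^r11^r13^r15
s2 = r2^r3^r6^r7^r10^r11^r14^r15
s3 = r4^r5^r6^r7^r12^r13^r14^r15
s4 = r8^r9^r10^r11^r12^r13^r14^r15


s1=0, s2=0, s3=0, s4=1

Syndrome = 8 (error at position 8)


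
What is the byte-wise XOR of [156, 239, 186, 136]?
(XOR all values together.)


XOR chain: 156 ^ 239 ^ 186 ^ 136 = 65

65


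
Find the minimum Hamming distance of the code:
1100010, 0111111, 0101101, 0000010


Comparing all pairs, minimum distance: 2
Can detect 1 errors, correct 0 errors

2


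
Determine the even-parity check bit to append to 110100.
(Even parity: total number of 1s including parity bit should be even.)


Number of 1s in data: 3
Parity bit: 1

1


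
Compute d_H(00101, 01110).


XOR: 01011
Count of 1s: 3

3


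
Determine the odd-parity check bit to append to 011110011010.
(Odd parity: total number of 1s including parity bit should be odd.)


Number of 1s in data: 7
Parity bit: 0

0


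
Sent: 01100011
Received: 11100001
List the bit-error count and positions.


XOR: 10000010

2 error(s) at position(s): 0, 6


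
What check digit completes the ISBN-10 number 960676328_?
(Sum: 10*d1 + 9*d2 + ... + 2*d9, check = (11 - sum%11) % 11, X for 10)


Weighted sum: 292
292 mod 11 = 6

Check digit: 5


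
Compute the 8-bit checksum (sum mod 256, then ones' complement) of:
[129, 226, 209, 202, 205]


Sum = 971 mod 256 = 203
Complement = 52

52


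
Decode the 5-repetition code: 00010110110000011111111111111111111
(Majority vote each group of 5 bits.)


Groups: 00010, 11011, 00000, 11111, 11111, 11111, 11111
Majority votes: 0101111

0101111


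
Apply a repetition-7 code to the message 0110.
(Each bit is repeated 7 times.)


Each bit -> 7 copies

0000000111111111111110000000


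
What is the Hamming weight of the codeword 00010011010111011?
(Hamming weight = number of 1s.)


Counting 1s in 00010011010111011

9


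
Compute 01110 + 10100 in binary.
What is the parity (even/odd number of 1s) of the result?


01110 = 14
10100 = 20
Sum = 34 = 100010
1s count = 2

even parity (2 ones in 100010)


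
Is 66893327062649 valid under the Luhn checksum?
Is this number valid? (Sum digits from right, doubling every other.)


Luhn sum = 78
78 mod 10 = 8

Invalid (Luhn sum mod 10 = 8)


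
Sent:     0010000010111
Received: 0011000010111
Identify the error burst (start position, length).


XOR: 0001000000000

Burst at position 3, length 1


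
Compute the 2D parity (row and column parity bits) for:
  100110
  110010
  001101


Row parities: 111
Column parities: 011001

Row P: 111, Col P: 011001, Corner: 1


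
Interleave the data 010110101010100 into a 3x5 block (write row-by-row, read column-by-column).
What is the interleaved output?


Matrix:
  01011
  01010
  10100
Read columns: 001110001110100

001110001110100


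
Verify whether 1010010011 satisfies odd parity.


Number of 1s: 5

Yes, parity is correct (5 ones)


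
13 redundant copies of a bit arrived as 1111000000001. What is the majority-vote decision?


Ones: 5 out of 13
Threshold: 7

0 (5/13 voted 1)


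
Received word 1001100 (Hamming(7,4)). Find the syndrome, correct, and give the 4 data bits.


Syndrome = 0: no error detected

Data: 0100 (no errors)


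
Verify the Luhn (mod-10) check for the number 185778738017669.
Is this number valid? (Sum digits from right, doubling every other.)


Luhn sum = 77
77 mod 10 = 7

Invalid (Luhn sum mod 10 = 7)


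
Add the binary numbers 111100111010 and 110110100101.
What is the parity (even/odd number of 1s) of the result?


111100111010 = 3898
110110100101 = 3493
Sum = 7391 = 1110011011111
1s count = 10

even parity (10 ones in 1110011011111)


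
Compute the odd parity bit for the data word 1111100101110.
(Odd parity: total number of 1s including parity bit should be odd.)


Number of 1s in data: 9
Parity bit: 0

0


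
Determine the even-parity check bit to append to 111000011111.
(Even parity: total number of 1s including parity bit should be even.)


Number of 1s in data: 8
Parity bit: 0

0


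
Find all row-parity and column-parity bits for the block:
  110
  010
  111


Row parities: 011
Column parities: 011

Row P: 011, Col P: 011, Corner: 0


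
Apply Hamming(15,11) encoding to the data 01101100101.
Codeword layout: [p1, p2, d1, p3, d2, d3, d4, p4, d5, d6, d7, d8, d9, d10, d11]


Parity bits: p1=0, p2=1, p3=0, p4=0

010011001100101


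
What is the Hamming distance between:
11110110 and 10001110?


XOR: 01111000
Count of 1s: 4

4


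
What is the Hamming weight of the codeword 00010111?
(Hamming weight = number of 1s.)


Counting 1s in 00010111

4


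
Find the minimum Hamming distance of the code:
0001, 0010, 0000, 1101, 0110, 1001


Comparing all pairs, minimum distance: 1
Can detect 0 errors, correct 0 errors

1


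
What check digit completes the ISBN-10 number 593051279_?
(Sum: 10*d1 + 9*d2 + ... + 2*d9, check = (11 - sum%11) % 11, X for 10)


Weighted sum: 237
237 mod 11 = 6

Check digit: 5


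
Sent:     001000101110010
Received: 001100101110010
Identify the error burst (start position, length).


XOR: 000100000000000

Burst at position 3, length 1


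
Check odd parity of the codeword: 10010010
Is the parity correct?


Number of 1s: 3

Yes, parity is correct (3 ones)


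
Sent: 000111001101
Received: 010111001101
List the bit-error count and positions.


XOR: 010000000000

1 error(s) at position(s): 1


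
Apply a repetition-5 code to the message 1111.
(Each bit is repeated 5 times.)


Each bit -> 5 copies

11111111111111111111


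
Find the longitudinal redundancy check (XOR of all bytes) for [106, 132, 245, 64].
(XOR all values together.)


XOR chain: 106 ^ 132 ^ 245 ^ 64 = 91

91


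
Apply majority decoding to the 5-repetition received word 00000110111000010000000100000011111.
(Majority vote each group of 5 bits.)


Groups: 00000, 11011, 10000, 10000, 00010, 00000, 11111
Majority votes: 0100001

0100001


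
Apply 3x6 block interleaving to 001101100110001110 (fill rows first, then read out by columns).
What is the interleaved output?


Matrix:
  001101
  100110
  001110
Read columns: 010000101111011100

010000101111011100


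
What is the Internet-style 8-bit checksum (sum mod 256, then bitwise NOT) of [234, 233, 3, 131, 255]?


Sum = 856 mod 256 = 88
Complement = 167

167


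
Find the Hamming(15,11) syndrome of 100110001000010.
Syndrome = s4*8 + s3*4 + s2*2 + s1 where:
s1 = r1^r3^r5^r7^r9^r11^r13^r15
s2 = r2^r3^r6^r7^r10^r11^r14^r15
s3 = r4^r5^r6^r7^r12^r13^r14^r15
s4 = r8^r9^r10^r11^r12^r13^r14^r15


s1=1, s2=1, s3=1, s4=0

Syndrome = 7 (error at position 7)


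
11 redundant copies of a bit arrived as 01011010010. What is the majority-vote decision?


Ones: 5 out of 11
Threshold: 6

0 (5/11 voted 1)


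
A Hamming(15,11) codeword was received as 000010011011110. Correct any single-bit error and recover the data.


Syndrome = 0: no error detected

Data: 01001011110 (no errors)


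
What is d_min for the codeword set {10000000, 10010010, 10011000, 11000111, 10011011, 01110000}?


Comparing all pairs, minimum distance: 2
Can detect 1 errors, correct 0 errors

2


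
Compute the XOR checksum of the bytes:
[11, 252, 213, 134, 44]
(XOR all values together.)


XOR chain: 11 ^ 252 ^ 213 ^ 134 ^ 44 = 136

136


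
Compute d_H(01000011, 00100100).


XOR: 01100111
Count of 1s: 5

5


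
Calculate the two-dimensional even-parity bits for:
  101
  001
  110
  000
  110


Row parities: 01000
Column parities: 100

Row P: 01000, Col P: 100, Corner: 1


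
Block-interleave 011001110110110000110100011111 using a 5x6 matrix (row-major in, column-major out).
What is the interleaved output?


Matrix:
  011001
  110110
  110000
  110100
  011111
Read columns: 011101111110001010110100110001

011101111110001010110100110001


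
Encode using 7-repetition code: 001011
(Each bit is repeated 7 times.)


Each bit -> 7 copies

000000000000001111111000000011111111111111


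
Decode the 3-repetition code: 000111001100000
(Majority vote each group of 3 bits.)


Groups: 000, 111, 001, 100, 000
Majority votes: 01000

01000


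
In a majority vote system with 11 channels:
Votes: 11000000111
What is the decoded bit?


Ones: 5 out of 11
Threshold: 6

0 (5/11 voted 1)


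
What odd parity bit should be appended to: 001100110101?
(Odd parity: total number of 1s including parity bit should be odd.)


Number of 1s in data: 6
Parity bit: 1

1


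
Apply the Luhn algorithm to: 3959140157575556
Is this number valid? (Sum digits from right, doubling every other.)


Luhn sum = 61
61 mod 10 = 1

Invalid (Luhn sum mod 10 = 1)


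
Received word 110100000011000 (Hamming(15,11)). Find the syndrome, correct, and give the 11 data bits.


Syndrome = 0: no error detected

Data: 00000011000 (no errors)


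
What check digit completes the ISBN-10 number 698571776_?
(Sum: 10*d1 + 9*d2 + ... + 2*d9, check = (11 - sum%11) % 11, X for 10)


Weighted sum: 348
348 mod 11 = 7

Check digit: 4


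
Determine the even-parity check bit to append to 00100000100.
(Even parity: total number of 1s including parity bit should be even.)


Number of 1s in data: 2
Parity bit: 0

0


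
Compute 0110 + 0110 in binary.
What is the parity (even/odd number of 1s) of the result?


0110 = 6
0110 = 6
Sum = 12 = 1100
1s count = 2

even parity (2 ones in 1100)


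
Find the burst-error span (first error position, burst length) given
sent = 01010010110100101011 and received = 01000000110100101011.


XOR: 00010010000000000000

Burst at position 3, length 4


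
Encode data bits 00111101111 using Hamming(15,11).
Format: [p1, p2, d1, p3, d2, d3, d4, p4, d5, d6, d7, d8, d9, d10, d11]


Parity bits: p1=0, p2=1, p3=0, p4=0

010001101101111


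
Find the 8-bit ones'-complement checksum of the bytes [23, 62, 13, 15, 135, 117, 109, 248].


Sum = 722 mod 256 = 210
Complement = 45

45


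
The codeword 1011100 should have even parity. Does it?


Number of 1s: 4

Yes, parity is correct (4 ones)


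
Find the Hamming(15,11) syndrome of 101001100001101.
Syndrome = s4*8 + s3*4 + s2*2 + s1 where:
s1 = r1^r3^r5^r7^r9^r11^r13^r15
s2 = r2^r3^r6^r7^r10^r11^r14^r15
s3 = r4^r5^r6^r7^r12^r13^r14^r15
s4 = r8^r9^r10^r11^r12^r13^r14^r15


s1=1, s2=0, s3=1, s4=1

Syndrome = 13 (error at position 13)


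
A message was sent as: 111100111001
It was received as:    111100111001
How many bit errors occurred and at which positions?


XOR: 000000000000

0 errors (received matches sent)


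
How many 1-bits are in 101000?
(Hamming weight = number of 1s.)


Counting 1s in 101000

2


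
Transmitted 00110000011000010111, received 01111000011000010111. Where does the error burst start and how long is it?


XOR: 01001000000000000000

Burst at position 1, length 4


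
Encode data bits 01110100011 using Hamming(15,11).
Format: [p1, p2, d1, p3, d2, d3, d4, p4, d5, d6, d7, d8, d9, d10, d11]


Parity bits: p1=1, p2=1, p3=1, p4=1

110111110100011


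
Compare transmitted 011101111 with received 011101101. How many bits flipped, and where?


XOR: 000000010

1 error(s) at position(s): 7


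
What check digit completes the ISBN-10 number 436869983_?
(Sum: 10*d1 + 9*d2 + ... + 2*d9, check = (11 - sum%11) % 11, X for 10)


Weighted sum: 318
318 mod 11 = 10

Check digit: 1


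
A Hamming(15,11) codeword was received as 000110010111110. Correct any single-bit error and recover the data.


Syndrome = 7: error at position 7

Data: 01010111110 (corrected bit 7)


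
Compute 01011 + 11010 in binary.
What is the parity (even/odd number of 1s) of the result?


01011 = 11
11010 = 26
Sum = 37 = 100101
1s count = 3

odd parity (3 ones in 100101)


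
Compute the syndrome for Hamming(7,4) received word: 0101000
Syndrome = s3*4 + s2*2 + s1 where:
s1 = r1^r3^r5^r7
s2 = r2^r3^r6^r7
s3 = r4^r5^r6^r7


s1=0, s2=1, s3=1

Syndrome = 6 (error at position 6)


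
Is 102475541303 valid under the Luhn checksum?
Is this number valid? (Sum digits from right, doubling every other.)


Luhn sum = 33
33 mod 10 = 3

Invalid (Luhn sum mod 10 = 3)


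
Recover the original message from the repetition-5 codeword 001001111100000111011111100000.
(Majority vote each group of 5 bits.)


Groups: 00100, 11111, 00000, 11101, 11111, 00000
Majority votes: 010110

010110


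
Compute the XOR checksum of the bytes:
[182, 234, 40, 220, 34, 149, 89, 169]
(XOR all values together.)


XOR chain: 182 ^ 234 ^ 40 ^ 220 ^ 34 ^ 149 ^ 89 ^ 169 = 239

239


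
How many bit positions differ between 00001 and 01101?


XOR: 01100
Count of 1s: 2

2


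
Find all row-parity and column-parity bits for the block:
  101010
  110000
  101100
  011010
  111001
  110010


Row parities: 101101
Column parities: 100111

Row P: 101101, Col P: 100111, Corner: 0


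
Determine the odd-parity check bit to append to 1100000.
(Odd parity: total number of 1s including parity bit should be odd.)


Number of 1s in data: 2
Parity bit: 1

1


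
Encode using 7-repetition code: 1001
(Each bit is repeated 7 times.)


Each bit -> 7 copies

1111111000000000000001111111


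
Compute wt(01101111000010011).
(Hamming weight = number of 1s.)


Counting 1s in 01101111000010011

9


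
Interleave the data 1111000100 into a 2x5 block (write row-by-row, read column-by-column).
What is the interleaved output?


Matrix:
  11110
  00100
Read columns: 1010111000

1010111000


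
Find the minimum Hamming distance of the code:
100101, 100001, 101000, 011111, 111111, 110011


Comparing all pairs, minimum distance: 1
Can detect 0 errors, correct 0 errors

1


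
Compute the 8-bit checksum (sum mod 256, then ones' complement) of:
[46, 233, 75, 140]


Sum = 494 mod 256 = 238
Complement = 17

17


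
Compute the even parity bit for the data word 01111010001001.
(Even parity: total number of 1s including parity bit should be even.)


Number of 1s in data: 7
Parity bit: 1

1


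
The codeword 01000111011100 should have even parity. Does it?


Number of 1s: 7

No, parity error (7 ones)


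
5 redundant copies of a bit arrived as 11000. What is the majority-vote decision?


Ones: 2 out of 5
Threshold: 3

0 (2/5 voted 1)


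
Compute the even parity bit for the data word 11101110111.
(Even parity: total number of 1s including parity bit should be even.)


Number of 1s in data: 9
Parity bit: 1

1


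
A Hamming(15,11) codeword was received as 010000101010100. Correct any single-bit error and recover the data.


Syndrome = 10: error at position 10

Data: 00011110100 (corrected bit 10)


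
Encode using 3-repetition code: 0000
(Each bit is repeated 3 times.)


Each bit -> 3 copies

000000000000


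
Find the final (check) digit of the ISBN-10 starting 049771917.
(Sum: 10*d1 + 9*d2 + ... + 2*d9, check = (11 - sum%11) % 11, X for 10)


Weighted sum: 257
257 mod 11 = 4

Check digit: 7


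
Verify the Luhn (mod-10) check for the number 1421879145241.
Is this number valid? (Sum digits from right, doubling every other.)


Luhn sum = 53
53 mod 10 = 3

Invalid (Luhn sum mod 10 = 3)


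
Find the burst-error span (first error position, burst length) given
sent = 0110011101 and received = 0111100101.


XOR: 0001111000

Burst at position 3, length 4


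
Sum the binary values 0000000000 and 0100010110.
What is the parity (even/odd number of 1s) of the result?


0000000000 = 0
0100010110 = 278
Sum = 278 = 100010110
1s count = 4

even parity (4 ones in 100010110)


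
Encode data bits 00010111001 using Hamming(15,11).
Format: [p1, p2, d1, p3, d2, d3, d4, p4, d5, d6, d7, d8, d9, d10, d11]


Parity bits: p1=1, p2=0, p3=1, p4=0

100100100111001


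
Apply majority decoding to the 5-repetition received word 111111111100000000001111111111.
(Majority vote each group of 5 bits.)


Groups: 11111, 11111, 00000, 00000, 11111, 11111
Majority votes: 110011

110011


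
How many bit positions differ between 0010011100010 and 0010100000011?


XOR: 0000111100001
Count of 1s: 5

5


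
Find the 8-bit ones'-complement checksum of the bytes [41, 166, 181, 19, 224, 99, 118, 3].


Sum = 851 mod 256 = 83
Complement = 172

172


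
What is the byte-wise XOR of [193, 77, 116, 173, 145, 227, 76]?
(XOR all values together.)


XOR chain: 193 ^ 77 ^ 116 ^ 173 ^ 145 ^ 227 ^ 76 = 107

107


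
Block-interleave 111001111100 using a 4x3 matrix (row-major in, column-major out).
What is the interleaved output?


Matrix:
  111
  001
  111
  100
Read columns: 101110101110

101110101110


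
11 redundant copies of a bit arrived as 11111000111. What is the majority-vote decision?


Ones: 8 out of 11
Threshold: 6

1 (8/11 voted 1)


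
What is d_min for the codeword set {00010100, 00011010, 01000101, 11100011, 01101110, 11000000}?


Comparing all pairs, minimum distance: 3
Can detect 2 errors, correct 1 errors

3


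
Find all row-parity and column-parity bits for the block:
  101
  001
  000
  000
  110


Row parities: 01000
Column parities: 010

Row P: 01000, Col P: 010, Corner: 1


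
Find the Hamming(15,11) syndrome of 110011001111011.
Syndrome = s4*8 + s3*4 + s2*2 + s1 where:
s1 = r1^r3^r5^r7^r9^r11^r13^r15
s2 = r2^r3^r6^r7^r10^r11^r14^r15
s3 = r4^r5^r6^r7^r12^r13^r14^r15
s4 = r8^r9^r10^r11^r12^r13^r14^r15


s1=1, s2=0, s3=1, s4=0

Syndrome = 5 (error at position 5)


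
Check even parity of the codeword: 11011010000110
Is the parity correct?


Number of 1s: 7

No, parity error (7 ones)


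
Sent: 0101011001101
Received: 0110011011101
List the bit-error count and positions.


XOR: 0011000010000

3 error(s) at position(s): 2, 3, 8


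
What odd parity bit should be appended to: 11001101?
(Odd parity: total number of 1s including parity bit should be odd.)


Number of 1s in data: 5
Parity bit: 0

0


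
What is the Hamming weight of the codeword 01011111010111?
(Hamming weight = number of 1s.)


Counting 1s in 01011111010111

10


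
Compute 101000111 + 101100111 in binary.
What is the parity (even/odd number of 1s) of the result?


101000111 = 327
101100111 = 359
Sum = 686 = 1010101110
1s count = 6

even parity (6 ones in 1010101110)


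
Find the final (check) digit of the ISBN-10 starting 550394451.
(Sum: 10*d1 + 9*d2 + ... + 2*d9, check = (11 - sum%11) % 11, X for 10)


Weighted sum: 223
223 mod 11 = 3

Check digit: 8


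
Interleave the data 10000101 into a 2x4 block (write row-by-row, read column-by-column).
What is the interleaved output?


Matrix:
  1000
  0101
Read columns: 10010001

10010001


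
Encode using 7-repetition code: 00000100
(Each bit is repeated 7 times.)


Each bit -> 7 copies

00000000000000000000000000000000000111111100000000000000


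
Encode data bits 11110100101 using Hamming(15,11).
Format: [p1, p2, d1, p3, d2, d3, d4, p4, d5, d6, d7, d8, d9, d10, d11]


Parity bits: p1=1, p2=1, p3=1, p4=1

111111110100101


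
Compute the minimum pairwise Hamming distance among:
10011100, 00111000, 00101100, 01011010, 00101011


Comparing all pairs, minimum distance: 2
Can detect 1 errors, correct 0 errors

2


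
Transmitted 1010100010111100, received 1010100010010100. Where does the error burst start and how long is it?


XOR: 0000000000101000

Burst at position 10, length 3


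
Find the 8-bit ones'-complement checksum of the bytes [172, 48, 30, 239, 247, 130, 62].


Sum = 928 mod 256 = 160
Complement = 95

95


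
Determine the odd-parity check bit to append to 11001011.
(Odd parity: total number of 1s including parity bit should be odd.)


Number of 1s in data: 5
Parity bit: 0

0


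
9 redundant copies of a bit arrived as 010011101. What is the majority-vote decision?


Ones: 5 out of 9
Threshold: 5

1 (5/9 voted 1)


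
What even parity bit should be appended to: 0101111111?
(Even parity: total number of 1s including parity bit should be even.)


Number of 1s in data: 8
Parity bit: 0

0


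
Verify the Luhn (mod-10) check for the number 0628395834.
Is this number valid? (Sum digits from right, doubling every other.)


Luhn sum = 52
52 mod 10 = 2

Invalid (Luhn sum mod 10 = 2)


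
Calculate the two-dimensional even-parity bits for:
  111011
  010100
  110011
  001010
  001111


Row parities: 10000
Column parities: 011001

Row P: 10000, Col P: 011001, Corner: 1


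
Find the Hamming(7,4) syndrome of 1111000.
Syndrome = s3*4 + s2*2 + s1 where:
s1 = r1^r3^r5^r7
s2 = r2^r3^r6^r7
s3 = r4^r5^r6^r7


s1=0, s2=0, s3=1

Syndrome = 4 (error at position 4)


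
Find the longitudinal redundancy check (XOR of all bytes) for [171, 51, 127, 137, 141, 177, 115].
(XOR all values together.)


XOR chain: 171 ^ 51 ^ 127 ^ 137 ^ 141 ^ 177 ^ 115 = 33

33


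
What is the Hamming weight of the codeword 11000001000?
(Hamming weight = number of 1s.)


Counting 1s in 11000001000

3


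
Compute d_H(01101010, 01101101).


XOR: 00000111
Count of 1s: 3

3


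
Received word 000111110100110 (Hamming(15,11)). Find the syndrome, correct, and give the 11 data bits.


Syndrome = 1: error at position 1

Data: 01110100110 (corrected bit 1)


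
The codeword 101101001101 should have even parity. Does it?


Number of 1s: 7

No, parity error (7 ones)


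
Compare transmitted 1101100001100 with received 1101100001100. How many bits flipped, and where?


XOR: 0000000000000

0 errors (received matches sent)


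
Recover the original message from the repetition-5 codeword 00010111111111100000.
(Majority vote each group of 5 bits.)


Groups: 00010, 11111, 11111, 00000
Majority votes: 0110

0110


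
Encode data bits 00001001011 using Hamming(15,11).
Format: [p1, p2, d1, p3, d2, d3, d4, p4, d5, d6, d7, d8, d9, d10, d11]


Parity bits: p1=0, p2=0, p3=1, p4=0

000100001001011


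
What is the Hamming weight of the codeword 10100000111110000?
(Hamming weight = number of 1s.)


Counting 1s in 10100000111110000

7


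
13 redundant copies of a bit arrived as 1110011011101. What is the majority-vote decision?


Ones: 9 out of 13
Threshold: 7

1 (9/13 voted 1)


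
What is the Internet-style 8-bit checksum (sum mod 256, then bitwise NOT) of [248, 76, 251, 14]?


Sum = 589 mod 256 = 77
Complement = 178

178


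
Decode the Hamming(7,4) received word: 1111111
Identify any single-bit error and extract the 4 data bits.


Syndrome = 0: no error detected

Data: 1111 (no errors)


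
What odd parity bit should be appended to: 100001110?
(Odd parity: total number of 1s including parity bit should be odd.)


Number of 1s in data: 4
Parity bit: 1

1


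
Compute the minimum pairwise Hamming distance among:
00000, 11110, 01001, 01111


Comparing all pairs, minimum distance: 2
Can detect 1 errors, correct 0 errors

2


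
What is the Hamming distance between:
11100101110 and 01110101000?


XOR: 10010000110
Count of 1s: 4

4


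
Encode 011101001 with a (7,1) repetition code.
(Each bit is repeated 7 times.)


Each bit -> 7 copies

000000011111111111111111111100000001111111000000000000001111111


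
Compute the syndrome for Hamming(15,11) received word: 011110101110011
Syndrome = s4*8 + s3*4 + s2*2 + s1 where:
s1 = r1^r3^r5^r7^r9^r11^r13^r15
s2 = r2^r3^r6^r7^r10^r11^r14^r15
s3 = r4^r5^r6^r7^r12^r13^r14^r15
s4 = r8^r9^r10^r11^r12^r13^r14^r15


s1=0, s2=1, s3=1, s4=1

Syndrome = 14 (error at position 14)


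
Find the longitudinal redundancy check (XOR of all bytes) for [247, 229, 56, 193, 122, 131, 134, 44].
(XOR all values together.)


XOR chain: 247 ^ 229 ^ 56 ^ 193 ^ 122 ^ 131 ^ 134 ^ 44 = 184

184


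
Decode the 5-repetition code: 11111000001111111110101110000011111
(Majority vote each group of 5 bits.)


Groups: 11111, 00000, 11111, 11110, 10111, 00000, 11111
Majority votes: 1011101

1011101


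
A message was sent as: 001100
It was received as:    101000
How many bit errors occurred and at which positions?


XOR: 100100

2 error(s) at position(s): 0, 3


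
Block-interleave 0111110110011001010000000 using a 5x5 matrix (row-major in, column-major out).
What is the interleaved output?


Matrix:
  01111
  10110
  01100
  10100
  00000
Read columns: 0101010100111101100010000

0101010100111101100010000


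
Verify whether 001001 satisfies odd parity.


Number of 1s: 2

No, parity error (2 ones)


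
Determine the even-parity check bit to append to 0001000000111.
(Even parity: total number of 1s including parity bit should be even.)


Number of 1s in data: 4
Parity bit: 0

0


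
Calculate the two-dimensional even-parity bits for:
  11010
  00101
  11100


Row parities: 101
Column parities: 00011

Row P: 101, Col P: 00011, Corner: 0


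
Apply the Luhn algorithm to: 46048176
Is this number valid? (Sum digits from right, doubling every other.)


Luhn sum = 37
37 mod 10 = 7

Invalid (Luhn sum mod 10 = 7)


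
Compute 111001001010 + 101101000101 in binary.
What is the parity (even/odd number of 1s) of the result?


111001001010 = 3658
101101000101 = 2885
Sum = 6543 = 1100110001111
1s count = 8

even parity (8 ones in 1100110001111)


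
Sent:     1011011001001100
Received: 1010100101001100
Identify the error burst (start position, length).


XOR: 0001111100000000

Burst at position 3, length 5


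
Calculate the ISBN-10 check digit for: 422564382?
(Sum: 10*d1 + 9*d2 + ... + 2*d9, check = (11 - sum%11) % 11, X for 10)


Weighted sum: 205
205 mod 11 = 7

Check digit: 4


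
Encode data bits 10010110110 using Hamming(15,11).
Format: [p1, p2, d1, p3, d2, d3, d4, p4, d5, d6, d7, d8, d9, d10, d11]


Parity bits: p1=0, p2=1, p3=1, p4=0

011100100110110


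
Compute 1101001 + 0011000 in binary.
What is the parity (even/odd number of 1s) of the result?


1101001 = 105
0011000 = 24
Sum = 129 = 10000001
1s count = 2

even parity (2 ones in 10000001)


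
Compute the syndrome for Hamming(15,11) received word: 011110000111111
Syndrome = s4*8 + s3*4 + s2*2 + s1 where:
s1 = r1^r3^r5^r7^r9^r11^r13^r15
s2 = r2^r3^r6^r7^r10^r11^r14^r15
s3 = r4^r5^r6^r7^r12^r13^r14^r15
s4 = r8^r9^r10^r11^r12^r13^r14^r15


s1=1, s2=0, s3=0, s4=0

Syndrome = 1 (error at position 1)


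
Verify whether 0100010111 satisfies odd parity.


Number of 1s: 5

Yes, parity is correct (5 ones)


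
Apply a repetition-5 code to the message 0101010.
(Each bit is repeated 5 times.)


Each bit -> 5 copies

00000111110000011111000001111100000


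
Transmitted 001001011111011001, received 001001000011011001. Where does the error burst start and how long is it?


XOR: 000000011100000000

Burst at position 7, length 3


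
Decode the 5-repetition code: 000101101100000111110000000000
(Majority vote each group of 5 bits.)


Groups: 00010, 11011, 00000, 11111, 00000, 00000
Majority votes: 010100

010100


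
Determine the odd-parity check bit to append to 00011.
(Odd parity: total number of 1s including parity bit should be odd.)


Number of 1s in data: 2
Parity bit: 1

1


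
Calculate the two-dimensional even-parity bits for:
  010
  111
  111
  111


Row parities: 1111
Column parities: 101

Row P: 1111, Col P: 101, Corner: 0


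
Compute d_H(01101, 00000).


XOR: 01101
Count of 1s: 3

3


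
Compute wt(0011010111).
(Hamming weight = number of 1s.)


Counting 1s in 0011010111

6


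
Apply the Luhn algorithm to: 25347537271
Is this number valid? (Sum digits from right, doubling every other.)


Luhn sum = 38
38 mod 10 = 8

Invalid (Luhn sum mod 10 = 8)


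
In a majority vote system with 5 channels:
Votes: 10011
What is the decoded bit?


Ones: 3 out of 5
Threshold: 3

1 (3/5 voted 1)


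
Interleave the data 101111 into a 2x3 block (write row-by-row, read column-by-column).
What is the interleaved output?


Matrix:
  101
  111
Read columns: 110111

110111


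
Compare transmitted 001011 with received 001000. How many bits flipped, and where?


XOR: 000011

2 error(s) at position(s): 4, 5
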